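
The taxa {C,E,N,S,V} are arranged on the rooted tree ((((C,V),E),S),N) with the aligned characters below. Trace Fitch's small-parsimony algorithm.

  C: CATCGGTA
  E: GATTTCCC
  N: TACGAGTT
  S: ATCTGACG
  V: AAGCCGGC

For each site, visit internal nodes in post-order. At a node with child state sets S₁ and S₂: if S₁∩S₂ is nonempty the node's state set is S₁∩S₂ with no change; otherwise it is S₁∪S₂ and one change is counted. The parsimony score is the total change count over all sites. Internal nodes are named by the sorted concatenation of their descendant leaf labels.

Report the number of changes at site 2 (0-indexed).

[col 0] CV: children C:{C}, V:{A} ∪→ {A,C}; cost 1
[col 0] CEV: children CV:{A,C}, E:{G} ∪→ {A,C,G}; cost 1
[col 0] CESV: children CEV:{A,C,G}, S:{A} ∩→ {A}; cost 0
[col 0] CENSV: children CESV:{A}, N:{T} ∪→ {A,T}; cost 1
[col 1] CV: children C:{A}, V:{A} ∩→ {A}; cost 0
[col 1] CEV: children CV:{A}, E:{A} ∩→ {A}; cost 0
[col 1] CESV: children CEV:{A}, S:{T} ∪→ {A,T}; cost 1
[col 1] CENSV: children CESV:{A,T}, N:{A} ∩→ {A}; cost 0
[col 2] CV: children C:{T}, V:{G} ∪→ {G,T}; cost 1
[col 2] CEV: children CV:{G,T}, E:{T} ∩→ {T}; cost 0
[col 2] CESV: children CEV:{T}, S:{C} ∪→ {C,T}; cost 1
[col 2] CENSV: children CESV:{C,T}, N:{C} ∩→ {C}; cost 0
[col 3] CV: children C:{C}, V:{C} ∩→ {C}; cost 0
[col 3] CEV: children CV:{C}, E:{T} ∪→ {C,T}; cost 1
[col 3] CESV: children CEV:{C,T}, S:{T} ∩→ {T}; cost 0
[col 3] CENSV: children CESV:{T}, N:{G} ∪→ {G,T}; cost 1
[col 4] CV: children C:{G}, V:{C} ∪→ {C,G}; cost 1
[col 4] CEV: children CV:{C,G}, E:{T} ∪→ {C,G,T}; cost 1
[col 4] CESV: children CEV:{C,G,T}, S:{G} ∩→ {G}; cost 0
[col 4] CENSV: children CESV:{G}, N:{A} ∪→ {A,G}; cost 1
[col 5] CV: children C:{G}, V:{G} ∩→ {G}; cost 0
[col 5] CEV: children CV:{G}, E:{C} ∪→ {C,G}; cost 1
[col 5] CESV: children CEV:{C,G}, S:{A} ∪→ {A,C,G}; cost 1
[col 5] CENSV: children CESV:{A,C,G}, N:{G} ∩→ {G}; cost 0
[col 6] CV: children C:{T}, V:{G} ∪→ {G,T}; cost 1
[col 6] CEV: children CV:{G,T}, E:{C} ∪→ {C,G,T}; cost 1
[col 6] CESV: children CEV:{C,G,T}, S:{C} ∩→ {C}; cost 0
[col 6] CENSV: children CESV:{C}, N:{T} ∪→ {C,T}; cost 1
[col 7] CV: children C:{A}, V:{C} ∪→ {A,C}; cost 1
[col 7] CEV: children CV:{A,C}, E:{C} ∩→ {C}; cost 0
[col 7] CESV: children CEV:{C}, S:{G} ∪→ {C,G}; cost 1
[col 7] CENSV: children CESV:{C,G}, N:{T} ∪→ {C,G,T}; cost 1
per-site changes: [3, 1, 2, 2, 3, 2, 3, 3]; total = 19

2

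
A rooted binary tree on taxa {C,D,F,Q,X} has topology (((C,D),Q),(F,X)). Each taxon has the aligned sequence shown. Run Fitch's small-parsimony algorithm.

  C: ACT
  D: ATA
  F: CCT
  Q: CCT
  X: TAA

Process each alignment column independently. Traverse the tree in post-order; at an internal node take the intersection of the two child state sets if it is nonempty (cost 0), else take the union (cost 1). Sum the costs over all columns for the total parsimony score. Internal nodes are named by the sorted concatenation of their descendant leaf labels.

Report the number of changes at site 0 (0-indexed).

2

site 0, node CD: C={A} ∩ D={A} → {A} (+0)
site 0, node CDQ: CD={A} ∪ Q={C} → {A,C} (+1)
site 0, node FX: F={C} ∪ X={T} → {C,T} (+1)
site 0, node CDFQX: CDQ={A,C} ∩ FX={C,T} → {C} (+0)
site 1, node CD: C={C} ∪ D={T} → {C,T} (+1)
site 1, node CDQ: CD={C,T} ∩ Q={C} → {C} (+0)
site 1, node FX: F={C} ∪ X={A} → {A,C} (+1)
site 1, node CDFQX: CDQ={C} ∩ FX={A,C} → {C} (+0)
site 2, node CD: C={T} ∪ D={A} → {A,T} (+1)
site 2, node CDQ: CD={A,T} ∩ Q={T} → {T} (+0)
site 2, node FX: F={T} ∪ X={A} → {A,T} (+1)
site 2, node CDFQX: CDQ={T} ∩ FX={A,T} → {T} (+0)
per-site changes: [2, 2, 2]; total = 6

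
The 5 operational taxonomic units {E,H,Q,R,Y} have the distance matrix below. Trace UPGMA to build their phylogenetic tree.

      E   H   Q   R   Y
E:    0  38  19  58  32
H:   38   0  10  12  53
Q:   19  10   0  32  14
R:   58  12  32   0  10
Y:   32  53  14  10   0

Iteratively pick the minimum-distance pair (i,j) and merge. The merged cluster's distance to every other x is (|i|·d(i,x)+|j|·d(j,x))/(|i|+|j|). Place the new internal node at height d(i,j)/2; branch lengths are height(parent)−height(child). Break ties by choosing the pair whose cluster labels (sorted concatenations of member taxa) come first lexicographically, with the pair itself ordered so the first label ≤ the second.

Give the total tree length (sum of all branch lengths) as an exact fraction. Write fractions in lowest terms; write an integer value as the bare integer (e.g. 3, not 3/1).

step 1: merge (H,Q) at d=10; branch lengths H→5, Q→5; new cluster HQ
  updated: d(E,HQ)=57/2, d(HQ,R)=22, d(HQ,Y)=67/2
step 2: merge (R,Y) at d=10; branch lengths R→5, Y→5; new cluster RY
  updated: d(E,RY)=45, d(HQ,RY)=111/4
step 3: merge (HQ,RY) at d=111/4; branch lengths HQ→71/8, RY→71/8; new cluster HQRY
  updated: d(E,HQRY)=147/4
step 4: merge (E,HQRY) at d=147/4; branch lengths E→147/8, HQRY→9/2; new cluster EHQRY
final tree: (E:147/8,((H:5,Q:5):71/8,(R:5,Y:5):71/8):9/2)
total length: 485/8

485/8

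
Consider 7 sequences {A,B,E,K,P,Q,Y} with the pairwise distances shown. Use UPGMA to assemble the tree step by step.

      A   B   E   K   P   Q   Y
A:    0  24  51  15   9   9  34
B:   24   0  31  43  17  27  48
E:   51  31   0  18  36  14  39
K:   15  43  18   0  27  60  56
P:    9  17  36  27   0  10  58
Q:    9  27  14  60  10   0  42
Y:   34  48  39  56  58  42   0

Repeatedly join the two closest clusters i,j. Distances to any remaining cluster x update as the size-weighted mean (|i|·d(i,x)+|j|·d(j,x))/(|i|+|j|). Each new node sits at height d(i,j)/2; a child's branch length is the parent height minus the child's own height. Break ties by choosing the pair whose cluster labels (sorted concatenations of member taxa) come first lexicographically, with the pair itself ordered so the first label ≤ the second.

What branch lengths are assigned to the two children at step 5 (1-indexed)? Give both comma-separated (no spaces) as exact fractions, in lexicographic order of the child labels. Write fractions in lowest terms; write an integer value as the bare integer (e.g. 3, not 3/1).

287/48,133/16

1. join A+P (d=9) ⇒ AP; edges |A|=9/2, |P|=9/2
  updated: d(AP,B)=41/2, d(AP,E)=87/2, d(AP,K)=21, d(AP,Q)=19/2, d(AP,Y)=46
2. join AP+Q (d=19/2) ⇒ APQ; edges |AP|=1/4, |Q|=19/4
  updated: d(APQ,B)=68/3, d(APQ,E)=101/3, d(APQ,K)=34, d(APQ,Y)=134/3
3. join E+K (d=18) ⇒ EK; edges |E|=9, |K|=9
  updated: d(APQ,EK)=203/6, d(B,EK)=37, d(EK,Y)=95/2
4. join APQ+B (d=68/3) ⇒ ABPQ; edges |APQ|=79/12, |B|=34/3
  updated: d(ABPQ,EK)=277/8, d(ABPQ,Y)=91/2
5. join ABPQ+EK (d=277/8) ⇒ ABEKPQ; edges |ABPQ|=287/48, |EK|=133/16
  updated: d(ABEKPQ,Y)=277/6
6. join ABEKPQ+Y (d=277/6) ⇒ ABEKPQY; edges |ABEKPQ|=277/48, |Y|=277/12
final tree: (((((A:9/2,P:9/2):1/4,Q:19/4):79/12,B:34/3):287/48,(E:9,K:9):133/16):277/48,Y:277/12)
total length: 1489/16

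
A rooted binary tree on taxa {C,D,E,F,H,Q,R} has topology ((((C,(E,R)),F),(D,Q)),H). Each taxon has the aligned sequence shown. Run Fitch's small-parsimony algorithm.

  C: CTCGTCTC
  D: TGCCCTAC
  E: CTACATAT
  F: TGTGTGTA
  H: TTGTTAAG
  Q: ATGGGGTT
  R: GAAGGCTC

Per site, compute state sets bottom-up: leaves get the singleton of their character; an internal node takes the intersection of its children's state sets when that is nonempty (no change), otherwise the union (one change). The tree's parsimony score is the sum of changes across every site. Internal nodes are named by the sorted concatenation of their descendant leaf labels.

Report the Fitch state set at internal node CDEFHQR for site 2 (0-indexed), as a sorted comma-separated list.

C,G

site 0, node ER: E={C} ∪ R={G} → {C,G} (+1)
site 0, node CER: C={C} ∩ ER={C,G} → {C} (+0)
site 0, node CEFR: CER={C} ∪ F={T} → {C,T} (+1)
site 0, node DQ: D={T} ∪ Q={A} → {A,T} (+1)
site 0, node CDEFQR: CEFR={C,T} ∩ DQ={A,T} → {T} (+0)
site 0, node CDEFHQR: CDEFQR={T} ∩ H={T} → {T} (+0)
site 1, node ER: E={T} ∪ R={A} → {A,T} (+1)
site 1, node CER: C={T} ∩ ER={A,T} → {T} (+0)
site 1, node CEFR: CER={T} ∪ F={G} → {G,T} (+1)
site 1, node DQ: D={G} ∪ Q={T} → {G,T} (+1)
site 1, node CDEFQR: CEFR={G,T} ∩ DQ={G,T} → {G,T} (+0)
site 1, node CDEFHQR: CDEFQR={G,T} ∩ H={T} → {T} (+0)
site 2, node ER: E={A} ∩ R={A} → {A} (+0)
site 2, node CER: C={C} ∪ ER={A} → {A,C} (+1)
site 2, node CEFR: CER={A,C} ∪ F={T} → {A,C,T} (+1)
site 2, node DQ: D={C} ∪ Q={G} → {C,G} (+1)
site 2, node CDEFQR: CEFR={A,C,T} ∩ DQ={C,G} → {C} (+0)
site 2, node CDEFHQR: CDEFQR={C} ∪ H={G} → {C,G} (+1)
site 3, node ER: E={C} ∪ R={G} → {C,G} (+1)
site 3, node CER: C={G} ∩ ER={C,G} → {G} (+0)
site 3, node CEFR: CER={G} ∩ F={G} → {G} (+0)
site 3, node DQ: D={C} ∪ Q={G} → {C,G} (+1)
site 3, node CDEFQR: CEFR={G} ∩ DQ={C,G} → {G} (+0)
site 3, node CDEFHQR: CDEFQR={G} ∪ H={T} → {G,T} (+1)
site 4, node ER: E={A} ∪ R={G} → {A,G} (+1)
site 4, node CER: C={T} ∪ ER={A,G} → {A,G,T} (+1)
site 4, node CEFR: CER={A,G,T} ∩ F={T} → {T} (+0)
site 4, node DQ: D={C} ∪ Q={G} → {C,G} (+1)
site 4, node CDEFQR: CEFR={T} ∪ DQ={C,G} → {C,G,T} (+1)
site 4, node CDEFHQR: CDEFQR={C,G,T} ∩ H={T} → {T} (+0)
site 5, node ER: E={T} ∪ R={C} → {C,T} (+1)
site 5, node CER: C={C} ∩ ER={C,T} → {C} (+0)
site 5, node CEFR: CER={C} ∪ F={G} → {C,G} (+1)
site 5, node DQ: D={T} ∪ Q={G} → {G,T} (+1)
site 5, node CDEFQR: CEFR={C,G} ∩ DQ={G,T} → {G} (+0)
site 5, node CDEFHQR: CDEFQR={G} ∪ H={A} → {A,G} (+1)
site 6, node ER: E={A} ∪ R={T} → {A,T} (+1)
site 6, node CER: C={T} ∩ ER={A,T} → {T} (+0)
site 6, node CEFR: CER={T} ∩ F={T} → {T} (+0)
site 6, node DQ: D={A} ∪ Q={T} → {A,T} (+1)
site 6, node CDEFQR: CEFR={T} ∩ DQ={A,T} → {T} (+0)
site 6, node CDEFHQR: CDEFQR={T} ∪ H={A} → {A,T} (+1)
site 7, node ER: E={T} ∪ R={C} → {C,T} (+1)
site 7, node CER: C={C} ∩ ER={C,T} → {C} (+0)
site 7, node CEFR: CER={C} ∪ F={A} → {A,C} (+1)
site 7, node DQ: D={C} ∪ Q={T} → {C,T} (+1)
site 7, node CDEFQR: CEFR={A,C} ∩ DQ={C,T} → {C} (+0)
site 7, node CDEFHQR: CDEFQR={C} ∪ H={G} → {C,G} (+1)
per-site changes: [3, 3, 4, 3, 4, 4, 3, 4]; total = 28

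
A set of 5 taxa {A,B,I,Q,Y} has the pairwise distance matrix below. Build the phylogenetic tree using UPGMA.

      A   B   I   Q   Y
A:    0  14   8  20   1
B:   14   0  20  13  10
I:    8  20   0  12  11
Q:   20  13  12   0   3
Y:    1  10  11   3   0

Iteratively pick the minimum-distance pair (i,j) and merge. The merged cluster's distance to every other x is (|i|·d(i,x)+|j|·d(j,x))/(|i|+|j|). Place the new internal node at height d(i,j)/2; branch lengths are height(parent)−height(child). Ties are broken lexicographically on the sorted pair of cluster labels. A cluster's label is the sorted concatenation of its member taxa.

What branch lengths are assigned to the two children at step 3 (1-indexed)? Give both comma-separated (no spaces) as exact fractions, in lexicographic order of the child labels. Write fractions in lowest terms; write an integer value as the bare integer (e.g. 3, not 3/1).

13/12,35/6

step 1: merge (A,Y) at d=1; branch lengths A→1/2, Y→1/2; new cluster AY
  updated: d(AY,B)=12, d(AY,I)=19/2, d(AY,Q)=23/2
step 2: merge (AY,I) at d=19/2; branch lengths AY→17/4, I→19/4; new cluster AIY
  updated: d(AIY,B)=44/3, d(AIY,Q)=35/3
step 3: merge (AIY,Q) at d=35/3; branch lengths AIY→13/12, Q→35/6; new cluster AIQY
  updated: d(AIQY,B)=57/4
step 4: merge (AIQY,B) at d=57/4; branch lengths AIQY→31/24, B→57/8; new cluster ABIQY
final tree: ((((A:1/2,Y:1/2):17/4,I:19/4):13/12,Q:35/6):31/24,B:57/8)
total length: 76/3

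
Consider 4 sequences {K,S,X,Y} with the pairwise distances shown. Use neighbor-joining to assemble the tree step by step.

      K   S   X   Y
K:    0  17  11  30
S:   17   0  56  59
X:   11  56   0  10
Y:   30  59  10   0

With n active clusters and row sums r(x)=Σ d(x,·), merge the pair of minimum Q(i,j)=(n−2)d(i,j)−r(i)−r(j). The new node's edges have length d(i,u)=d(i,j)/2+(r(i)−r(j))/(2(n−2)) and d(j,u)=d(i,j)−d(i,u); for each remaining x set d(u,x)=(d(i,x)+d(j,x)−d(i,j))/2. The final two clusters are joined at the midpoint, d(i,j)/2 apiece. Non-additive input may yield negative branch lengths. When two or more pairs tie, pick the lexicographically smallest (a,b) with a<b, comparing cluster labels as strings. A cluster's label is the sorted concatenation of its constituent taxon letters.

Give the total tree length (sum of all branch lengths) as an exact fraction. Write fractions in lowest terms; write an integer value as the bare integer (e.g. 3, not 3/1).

1. join K+S (d=17, Q=-156) ⇒ KS; edges |K|=-10, |S|=27
  updated: d(KS,X)=25, d(KS,Y)=36
2. join KS+X (d=25, Q=-71) ⇒ KSX; edges |KS|=51/2, |X|=-1/2
  updated: d(KSX,Y)=21/2
3. join KSX+Y (d=21/2) ⇒ KSXY; edges |KSX|=21/4, |Y|=21/4
final tree: (((K:-10,S:27):51/2,X:-1/2):21/4,Y:21/4)
total length: 105/2

105/2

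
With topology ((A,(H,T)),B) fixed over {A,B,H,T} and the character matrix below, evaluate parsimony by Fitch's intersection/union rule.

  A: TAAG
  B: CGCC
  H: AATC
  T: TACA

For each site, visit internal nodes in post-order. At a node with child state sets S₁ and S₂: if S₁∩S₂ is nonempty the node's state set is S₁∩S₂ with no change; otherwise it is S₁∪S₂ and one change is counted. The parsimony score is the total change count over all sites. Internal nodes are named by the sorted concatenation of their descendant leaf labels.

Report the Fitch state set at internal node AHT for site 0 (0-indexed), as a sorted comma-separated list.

T

[col 0] HT: children H:{A}, T:{T} ∪→ {A,T}; cost 1
[col 0] AHT: children A:{T}, HT:{A,T} ∩→ {T}; cost 0
[col 0] ABHT: children AHT:{T}, B:{C} ∪→ {C,T}; cost 1
[col 1] HT: children H:{A}, T:{A} ∩→ {A}; cost 0
[col 1] AHT: children A:{A}, HT:{A} ∩→ {A}; cost 0
[col 1] ABHT: children AHT:{A}, B:{G} ∪→ {A,G}; cost 1
[col 2] HT: children H:{T}, T:{C} ∪→ {C,T}; cost 1
[col 2] AHT: children A:{A}, HT:{C,T} ∪→ {A,C,T}; cost 1
[col 2] ABHT: children AHT:{A,C,T}, B:{C} ∩→ {C}; cost 0
[col 3] HT: children H:{C}, T:{A} ∪→ {A,C}; cost 1
[col 3] AHT: children A:{G}, HT:{A,C} ∪→ {A,C,G}; cost 1
[col 3] ABHT: children AHT:{A,C,G}, B:{C} ∩→ {C}; cost 0
per-site changes: [2, 1, 2, 2]; total = 7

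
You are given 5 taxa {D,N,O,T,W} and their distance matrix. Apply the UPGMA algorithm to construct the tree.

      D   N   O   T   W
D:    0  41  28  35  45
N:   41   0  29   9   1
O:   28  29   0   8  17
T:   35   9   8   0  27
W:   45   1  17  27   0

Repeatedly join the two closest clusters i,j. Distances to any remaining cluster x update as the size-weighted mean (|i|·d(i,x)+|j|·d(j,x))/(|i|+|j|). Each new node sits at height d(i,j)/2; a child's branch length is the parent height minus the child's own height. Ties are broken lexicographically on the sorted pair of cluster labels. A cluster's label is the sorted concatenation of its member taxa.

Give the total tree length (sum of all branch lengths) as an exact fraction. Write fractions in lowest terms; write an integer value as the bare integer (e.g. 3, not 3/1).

52

step 1: merge (N,W) at d=1; branch lengths N→1/2, W→1/2; new cluster NW
  updated: d(D,NW)=43, d(NW,O)=23, d(NW,T)=18
step 2: merge (O,T) at d=8; branch lengths O→4, T→4; new cluster OT
  updated: d(D,OT)=63/2, d(NW,OT)=41/2
step 3: merge (NW,OT) at d=41/2; branch lengths NW→39/4, OT→25/4; new cluster NOTW
  updated: d(D,NOTW)=149/4
step 4: merge (D,NOTW) at d=149/4; branch lengths D→149/8, NOTW→67/8; new cluster DNOTW
final tree: (D:149/8,((N:1/2,W:1/2):39/4,(O:4,T:4):25/4):67/8)
total length: 52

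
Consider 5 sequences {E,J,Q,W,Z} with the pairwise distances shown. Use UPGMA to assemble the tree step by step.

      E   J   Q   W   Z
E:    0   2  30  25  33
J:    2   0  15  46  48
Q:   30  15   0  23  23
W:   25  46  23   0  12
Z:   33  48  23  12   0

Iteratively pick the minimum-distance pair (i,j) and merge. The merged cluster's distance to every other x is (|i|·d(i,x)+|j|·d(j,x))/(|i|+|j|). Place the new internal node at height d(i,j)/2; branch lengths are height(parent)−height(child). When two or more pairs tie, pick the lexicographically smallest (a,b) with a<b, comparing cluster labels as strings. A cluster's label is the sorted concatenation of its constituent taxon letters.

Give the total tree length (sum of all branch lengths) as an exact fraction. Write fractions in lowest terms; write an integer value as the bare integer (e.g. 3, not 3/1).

iteration 1: select E,J (d=2); attach at lengths (1, 1); label the merged cluster EJ
  updated: d(EJ,Q)=45/2, d(EJ,W)=71/2, d(EJ,Z)=81/2
iteration 2: select W,Z (d=12); attach at lengths (6, 6); label the merged cluster WZ
  updated: d(EJ,WZ)=38, d(Q,WZ)=23
iteration 3: select EJ,Q (d=45/2); attach at lengths (41/4, 45/4); label the merged cluster EJQ
  updated: d(EJQ,WZ)=33
iteration 4: select EJQ,WZ (d=33); attach at lengths (21/4, 21/2); label the merged cluster EJQWZ
final tree: (((E:1,J:1):41/4,Q:45/4):21/4,(W:6,Z:6):21/2)
total length: 205/4

205/4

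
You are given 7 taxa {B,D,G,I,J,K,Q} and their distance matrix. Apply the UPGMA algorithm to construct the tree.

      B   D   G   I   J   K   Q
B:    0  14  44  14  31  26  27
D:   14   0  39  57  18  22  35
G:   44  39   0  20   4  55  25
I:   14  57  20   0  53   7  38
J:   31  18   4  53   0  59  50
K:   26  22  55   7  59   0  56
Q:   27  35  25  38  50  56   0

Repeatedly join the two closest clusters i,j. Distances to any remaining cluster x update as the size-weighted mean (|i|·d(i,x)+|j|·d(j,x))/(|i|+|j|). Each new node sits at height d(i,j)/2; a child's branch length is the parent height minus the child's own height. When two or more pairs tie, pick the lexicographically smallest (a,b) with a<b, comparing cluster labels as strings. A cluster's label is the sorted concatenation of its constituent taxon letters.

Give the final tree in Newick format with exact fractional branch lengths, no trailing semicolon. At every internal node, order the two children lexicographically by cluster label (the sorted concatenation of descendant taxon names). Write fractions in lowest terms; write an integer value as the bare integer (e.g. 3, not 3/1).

(((B:7,D:7):63/8,(I:7/2,K:7/2):91/8):59/12,((G:2,J:2):67/4,Q:75/4):25/24)

step 1: merge (G,J) at d=4; branch lengths G→2, J→2; new cluster GJ
  updated: d(B,GJ)=75/2, d(D,GJ)=57/2, d(GJ,I)=73/2, d(GJ,K)=57, d(GJ,Q)=75/2
step 2: merge (I,K) at d=7; branch lengths I→7/2, K→7/2; new cluster IK
  updated: d(B,IK)=20, d(D,IK)=79/2, d(GJ,IK)=187/4, d(IK,Q)=47
step 3: merge (B,D) at d=14; branch lengths B→7, D→7; new cluster BD
  updated: d(BD,GJ)=33, d(BD,IK)=119/4, d(BD,Q)=31
step 4: merge (BD,IK) at d=119/4; branch lengths BD→63/8, IK→91/8; new cluster BDIK
  updated: d(BDIK,GJ)=319/8, d(BDIK,Q)=39
step 5: merge (GJ,Q) at d=75/2; branch lengths GJ→67/4, Q→75/4; new cluster GJQ
  updated: d(BDIK,GJQ)=475/12
step 6: merge (BDIK,GJQ) at d=475/12; branch lengths BDIK→59/12, GJQ→25/24; new cluster BDGIJKQ
final tree: (((B:7,D:7):63/8,(I:7/2,K:7/2):91/8):59/12,((G:2,J:2):67/4,Q:75/4):25/24)
total length: 2057/24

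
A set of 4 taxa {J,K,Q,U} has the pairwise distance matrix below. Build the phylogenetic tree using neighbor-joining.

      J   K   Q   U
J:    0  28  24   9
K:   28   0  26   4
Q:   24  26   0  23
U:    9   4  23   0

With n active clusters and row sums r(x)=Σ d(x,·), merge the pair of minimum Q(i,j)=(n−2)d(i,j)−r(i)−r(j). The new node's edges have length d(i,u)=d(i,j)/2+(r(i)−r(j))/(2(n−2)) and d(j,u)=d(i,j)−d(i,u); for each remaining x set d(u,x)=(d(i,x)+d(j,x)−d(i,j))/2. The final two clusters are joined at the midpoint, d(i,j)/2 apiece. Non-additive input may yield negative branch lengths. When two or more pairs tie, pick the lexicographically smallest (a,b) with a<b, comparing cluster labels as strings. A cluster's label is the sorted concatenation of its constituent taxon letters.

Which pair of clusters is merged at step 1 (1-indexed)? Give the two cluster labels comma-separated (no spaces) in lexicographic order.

1. join J+Q (d=24, Q=-86) ⇒ JQ; edges |J|=9, |Q|=15
  updated: d(JQ,K)=15, d(JQ,U)=4
2. join JQ+K (d=15, Q=-23) ⇒ JKQ; edges |JQ|=15/2, |K|=15/2
  updated: d(JKQ,U)=-7/2
3. join JKQ+U (d=-7/2) ⇒ JKQU; edges |JKQ|=-7/4, |U|=-7/4
final tree: (((J:9,Q:15):15/2,K:15/2):-7/4,U:-7/4)
total length: 71/2

J,Q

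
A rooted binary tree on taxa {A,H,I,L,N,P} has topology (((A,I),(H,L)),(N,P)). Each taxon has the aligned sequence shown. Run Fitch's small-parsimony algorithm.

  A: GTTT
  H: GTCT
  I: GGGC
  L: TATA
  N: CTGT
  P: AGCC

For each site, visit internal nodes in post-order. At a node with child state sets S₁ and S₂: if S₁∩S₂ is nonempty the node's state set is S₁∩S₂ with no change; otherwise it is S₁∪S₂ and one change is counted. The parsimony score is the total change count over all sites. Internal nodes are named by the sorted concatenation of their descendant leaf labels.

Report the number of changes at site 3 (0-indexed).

AI@0: {G} ∩ {G} = {G} (intersection, +0)
HL@0: {G} ∪ {T} = {G,T} (union, +1)
AHIL@0: {G} ∩ {G,T} = {G} (intersection, +0)
NP@0: {C} ∪ {A} = {A,C} (union, +1)
AHILNP@0: {G} ∪ {A,C} = {A,C,G} (union, +1)
AI@1: {T} ∪ {G} = {G,T} (union, +1)
HL@1: {T} ∪ {A} = {A,T} (union, +1)
AHIL@1: {G,T} ∩ {A,T} = {T} (intersection, +0)
NP@1: {T} ∪ {G} = {G,T} (union, +1)
AHILNP@1: {T} ∩ {G,T} = {T} (intersection, +0)
AI@2: {T} ∪ {G} = {G,T} (union, +1)
HL@2: {C} ∪ {T} = {C,T} (union, +1)
AHIL@2: {G,T} ∩ {C,T} = {T} (intersection, +0)
NP@2: {G} ∪ {C} = {C,G} (union, +1)
AHILNP@2: {T} ∪ {C,G} = {C,G,T} (union, +1)
AI@3: {T} ∪ {C} = {C,T} (union, +1)
HL@3: {T} ∪ {A} = {A,T} (union, +1)
AHIL@3: {C,T} ∩ {A,T} = {T} (intersection, +0)
NP@3: {T} ∪ {C} = {C,T} (union, +1)
AHILNP@3: {T} ∩ {C,T} = {T} (intersection, +0)
per-site changes: [3, 3, 4, 3]; total = 13

3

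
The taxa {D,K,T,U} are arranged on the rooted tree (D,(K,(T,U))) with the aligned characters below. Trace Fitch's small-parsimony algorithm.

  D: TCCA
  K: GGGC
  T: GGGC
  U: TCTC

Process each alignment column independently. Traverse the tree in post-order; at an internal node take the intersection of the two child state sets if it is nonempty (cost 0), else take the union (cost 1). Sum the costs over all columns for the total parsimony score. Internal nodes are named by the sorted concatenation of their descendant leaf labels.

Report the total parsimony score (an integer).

7

TU@0: {G} ∪ {T} = {G,T} (union, +1)
KTU@0: {G} ∩ {G,T} = {G} (intersection, +0)
DKTU@0: {T} ∪ {G} = {G,T} (union, +1)
TU@1: {G} ∪ {C} = {C,G} (union, +1)
KTU@1: {G} ∩ {C,G} = {G} (intersection, +0)
DKTU@1: {C} ∪ {G} = {C,G} (union, +1)
TU@2: {G} ∪ {T} = {G,T} (union, +1)
KTU@2: {G} ∩ {G,T} = {G} (intersection, +0)
DKTU@2: {C} ∪ {G} = {C,G} (union, +1)
TU@3: {C} ∩ {C} = {C} (intersection, +0)
KTU@3: {C} ∩ {C} = {C} (intersection, +0)
DKTU@3: {A} ∪ {C} = {A,C} (union, +1)
per-site changes: [2, 2, 2, 1]; total = 7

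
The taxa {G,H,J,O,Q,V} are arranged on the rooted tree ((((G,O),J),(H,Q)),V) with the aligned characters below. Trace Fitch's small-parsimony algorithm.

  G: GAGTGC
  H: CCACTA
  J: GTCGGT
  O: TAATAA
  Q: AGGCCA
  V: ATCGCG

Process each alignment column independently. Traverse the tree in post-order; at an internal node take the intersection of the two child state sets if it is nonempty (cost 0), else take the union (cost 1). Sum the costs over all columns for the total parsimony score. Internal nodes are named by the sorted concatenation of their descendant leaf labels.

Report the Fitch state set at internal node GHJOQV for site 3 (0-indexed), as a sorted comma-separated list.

G

site 0, node GO: G={G} ∪ O={T} → {G,T} (+1)
site 0, node GJO: GO={G,T} ∩ J={G} → {G} (+0)
site 0, node HQ: H={C} ∪ Q={A} → {A,C} (+1)
site 0, node GHJOQ: GJO={G} ∪ HQ={A,C} → {A,C,G} (+1)
site 0, node GHJOQV: GHJOQ={A,C,G} ∩ V={A} → {A} (+0)
site 1, node GO: G={A} ∩ O={A} → {A} (+0)
site 1, node GJO: GO={A} ∪ J={T} → {A,T} (+1)
site 1, node HQ: H={C} ∪ Q={G} → {C,G} (+1)
site 1, node GHJOQ: GJO={A,T} ∪ HQ={C,G} → {A,C,G,T} (+1)
site 1, node GHJOQV: GHJOQ={A,C,G,T} ∩ V={T} → {T} (+0)
site 2, node GO: G={G} ∪ O={A} → {A,G} (+1)
site 2, node GJO: GO={A,G} ∪ J={C} → {A,C,G} (+1)
site 2, node HQ: H={A} ∪ Q={G} → {A,G} (+1)
site 2, node GHJOQ: GJO={A,C,G} ∩ HQ={A,G} → {A,G} (+0)
site 2, node GHJOQV: GHJOQ={A,G} ∪ V={C} → {A,C,G} (+1)
site 3, node GO: G={T} ∩ O={T} → {T} (+0)
site 3, node GJO: GO={T} ∪ J={G} → {G,T} (+1)
site 3, node HQ: H={C} ∩ Q={C} → {C} (+0)
site 3, node GHJOQ: GJO={G,T} ∪ HQ={C} → {C,G,T} (+1)
site 3, node GHJOQV: GHJOQ={C,G,T} ∩ V={G} → {G} (+0)
site 4, node GO: G={G} ∪ O={A} → {A,G} (+1)
site 4, node GJO: GO={A,G} ∩ J={G} → {G} (+0)
site 4, node HQ: H={T} ∪ Q={C} → {C,T} (+1)
site 4, node GHJOQ: GJO={G} ∪ HQ={C,T} → {C,G,T} (+1)
site 4, node GHJOQV: GHJOQ={C,G,T} ∩ V={C} → {C} (+0)
site 5, node GO: G={C} ∪ O={A} → {A,C} (+1)
site 5, node GJO: GO={A,C} ∪ J={T} → {A,C,T} (+1)
site 5, node HQ: H={A} ∩ Q={A} → {A} (+0)
site 5, node GHJOQ: GJO={A,C,T} ∩ HQ={A} → {A} (+0)
site 5, node GHJOQV: GHJOQ={A} ∪ V={G} → {A,G} (+1)
per-site changes: [3, 3, 4, 2, 3, 3]; total = 18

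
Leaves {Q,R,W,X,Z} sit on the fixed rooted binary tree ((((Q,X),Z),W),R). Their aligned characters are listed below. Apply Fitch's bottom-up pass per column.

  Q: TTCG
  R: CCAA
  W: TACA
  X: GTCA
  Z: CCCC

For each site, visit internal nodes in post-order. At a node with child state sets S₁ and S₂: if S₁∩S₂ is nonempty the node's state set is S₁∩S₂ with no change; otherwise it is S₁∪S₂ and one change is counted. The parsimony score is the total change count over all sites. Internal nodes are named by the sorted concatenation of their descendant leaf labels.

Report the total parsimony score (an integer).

[col 0] QX: children Q:{T}, X:{G} ∪→ {G,T}; cost 1
[col 0] QXZ: children QX:{G,T}, Z:{C} ∪→ {C,G,T}; cost 1
[col 0] QWXZ: children QXZ:{C,G,T}, W:{T} ∩→ {T}; cost 0
[col 0] QRWXZ: children QWXZ:{T}, R:{C} ∪→ {C,T}; cost 1
[col 1] QX: children Q:{T}, X:{T} ∩→ {T}; cost 0
[col 1] QXZ: children QX:{T}, Z:{C} ∪→ {C,T}; cost 1
[col 1] QWXZ: children QXZ:{C,T}, W:{A} ∪→ {A,C,T}; cost 1
[col 1] QRWXZ: children QWXZ:{A,C,T}, R:{C} ∩→ {C}; cost 0
[col 2] QX: children Q:{C}, X:{C} ∩→ {C}; cost 0
[col 2] QXZ: children QX:{C}, Z:{C} ∩→ {C}; cost 0
[col 2] QWXZ: children QXZ:{C}, W:{C} ∩→ {C}; cost 0
[col 2] QRWXZ: children QWXZ:{C}, R:{A} ∪→ {A,C}; cost 1
[col 3] QX: children Q:{G}, X:{A} ∪→ {A,G}; cost 1
[col 3] QXZ: children QX:{A,G}, Z:{C} ∪→ {A,C,G}; cost 1
[col 3] QWXZ: children QXZ:{A,C,G}, W:{A} ∩→ {A}; cost 0
[col 3] QRWXZ: children QWXZ:{A}, R:{A} ∩→ {A}; cost 0
per-site changes: [3, 2, 1, 2]; total = 8

8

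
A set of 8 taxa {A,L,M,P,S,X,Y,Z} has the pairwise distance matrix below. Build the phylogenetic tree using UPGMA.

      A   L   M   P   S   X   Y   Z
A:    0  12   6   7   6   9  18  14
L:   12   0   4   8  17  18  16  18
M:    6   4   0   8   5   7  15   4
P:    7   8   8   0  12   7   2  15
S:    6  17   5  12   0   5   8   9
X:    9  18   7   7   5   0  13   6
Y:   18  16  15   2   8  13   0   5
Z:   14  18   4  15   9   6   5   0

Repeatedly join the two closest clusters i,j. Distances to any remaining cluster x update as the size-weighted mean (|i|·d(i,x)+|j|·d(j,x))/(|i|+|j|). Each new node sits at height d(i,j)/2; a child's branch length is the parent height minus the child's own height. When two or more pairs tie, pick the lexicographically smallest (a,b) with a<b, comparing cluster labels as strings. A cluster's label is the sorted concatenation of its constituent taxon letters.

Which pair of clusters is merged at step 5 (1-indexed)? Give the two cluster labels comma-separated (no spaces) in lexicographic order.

1. join P+Y (d=2) ⇒ PY; edges |P|=1, |Y|=1
  updated: d(A,PY)=25/2, d(L,PY)=12, d(M,PY)=23/2, d(PY,S)=10, d(PY,X)=10, d(PY,Z)=10
2. join L+M (d=4) ⇒ LM; edges |L|=2, |M|=2
  updated: d(A,LM)=9, d(LM,PY)=47/4, d(LM,S)=11, d(LM,X)=25/2, d(LM,Z)=11
3. join S+X (d=5) ⇒ SX; edges |S|=5/2, |X|=5/2
  updated: d(A,SX)=15/2, d(LM,SX)=47/4, d(PY,SX)=10, d(SX,Z)=15/2
4. join A+SX (d=15/2) ⇒ ASX; edges |A|=15/4, |SX|=5/4
  updated: d(ASX,LM)=65/6, d(ASX,PY)=65/6, d(ASX,Z)=29/3
5. join ASX+Z (d=29/3) ⇒ ASXZ; edges |ASX|=13/12, |Z|=29/6
  updated: d(ASXZ,LM)=87/8, d(ASXZ,PY)=85/8
6. join ASXZ+PY (d=85/8) ⇒ APSXYZ; edges |ASXZ|=23/48, |PY|=69/16
  updated: d(APSXYZ,LM)=67/6
7. join APSXYZ+LM (d=67/6) ⇒ ALMPSXYZ; edges |APSXYZ|=13/48, |LM|=43/12
final tree: ((((A:15/4,(S:5/2,X:5/2):5/4):13/12,Z:29/6):23/48,(P:1,Y:1):69/16):13/48,(L:2,M:2):43/12)
total length: 489/16

ASX,Z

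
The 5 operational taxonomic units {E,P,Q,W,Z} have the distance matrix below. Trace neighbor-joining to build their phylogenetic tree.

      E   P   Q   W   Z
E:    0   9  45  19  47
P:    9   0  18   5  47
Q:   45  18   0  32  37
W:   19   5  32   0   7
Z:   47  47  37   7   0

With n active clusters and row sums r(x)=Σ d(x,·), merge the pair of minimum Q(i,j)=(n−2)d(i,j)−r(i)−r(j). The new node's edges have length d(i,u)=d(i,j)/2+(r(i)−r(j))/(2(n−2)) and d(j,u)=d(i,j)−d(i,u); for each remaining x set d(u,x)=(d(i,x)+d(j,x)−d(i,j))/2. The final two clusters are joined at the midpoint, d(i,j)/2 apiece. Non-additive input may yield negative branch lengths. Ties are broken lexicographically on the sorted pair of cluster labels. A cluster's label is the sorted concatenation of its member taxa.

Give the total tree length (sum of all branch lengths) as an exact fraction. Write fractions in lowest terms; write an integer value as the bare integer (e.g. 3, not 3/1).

iteration 1: select W,Z (d=7, Q=-180); attach at lengths (-9, 16); label the merged cluster WZ
  updated: d(E,WZ)=59/2, d(P,WZ)=45/2, d(Q,WZ)=31
iteration 2: select E,P (d=9, Q=-115); attach at lengths (13, -4); label the merged cluster EP
  updated: d(EP,Q)=27, d(EP,WZ)=43/2
iteration 3: select EP,Q (d=27, Q=-159/2); attach at lengths (35/4, 73/4); label the merged cluster EPQ
  updated: d(EPQ,WZ)=51/4
iteration 4: select EPQ,WZ (d=51/4); attach at lengths (51/8, 51/8); label the merged cluster EPQWZ
final tree: (((E:13,P:-4):35/4,Q:73/4):51/8,(W:-9,Z:16):51/8)
total length: 223/4

223/4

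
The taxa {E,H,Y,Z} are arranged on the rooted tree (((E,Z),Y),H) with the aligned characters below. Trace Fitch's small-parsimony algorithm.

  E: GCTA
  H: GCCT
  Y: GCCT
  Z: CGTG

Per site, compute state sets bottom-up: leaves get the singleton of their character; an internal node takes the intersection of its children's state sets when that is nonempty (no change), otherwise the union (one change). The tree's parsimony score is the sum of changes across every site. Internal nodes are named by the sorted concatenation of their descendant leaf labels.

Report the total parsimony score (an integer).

[col 0] EZ: children E:{G}, Z:{C} ∪→ {C,G}; cost 1
[col 0] EYZ: children EZ:{C,G}, Y:{G} ∩→ {G}; cost 0
[col 0] EHYZ: children EYZ:{G}, H:{G} ∩→ {G}; cost 0
[col 1] EZ: children E:{C}, Z:{G} ∪→ {C,G}; cost 1
[col 1] EYZ: children EZ:{C,G}, Y:{C} ∩→ {C}; cost 0
[col 1] EHYZ: children EYZ:{C}, H:{C} ∩→ {C}; cost 0
[col 2] EZ: children E:{T}, Z:{T} ∩→ {T}; cost 0
[col 2] EYZ: children EZ:{T}, Y:{C} ∪→ {C,T}; cost 1
[col 2] EHYZ: children EYZ:{C,T}, H:{C} ∩→ {C}; cost 0
[col 3] EZ: children E:{A}, Z:{G} ∪→ {A,G}; cost 1
[col 3] EYZ: children EZ:{A,G}, Y:{T} ∪→ {A,G,T}; cost 1
[col 3] EHYZ: children EYZ:{A,G,T}, H:{T} ∩→ {T}; cost 0
per-site changes: [1, 1, 1, 2]; total = 5

5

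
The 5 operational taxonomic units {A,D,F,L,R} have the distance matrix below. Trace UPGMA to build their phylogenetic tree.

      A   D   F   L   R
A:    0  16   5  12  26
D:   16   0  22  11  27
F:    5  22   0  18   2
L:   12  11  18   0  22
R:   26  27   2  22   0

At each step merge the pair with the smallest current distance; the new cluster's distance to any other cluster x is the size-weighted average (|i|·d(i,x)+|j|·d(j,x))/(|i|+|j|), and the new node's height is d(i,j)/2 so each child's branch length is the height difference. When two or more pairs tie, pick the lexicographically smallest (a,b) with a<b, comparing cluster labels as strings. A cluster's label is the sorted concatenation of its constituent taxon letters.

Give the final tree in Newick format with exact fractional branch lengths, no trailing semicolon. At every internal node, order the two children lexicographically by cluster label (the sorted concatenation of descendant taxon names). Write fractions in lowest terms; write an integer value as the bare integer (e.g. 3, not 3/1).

((A:7,(D:11/2,L:11/2):3/2):3,(F:1,R:1):9)

step 1: merge (F,R) at d=2; branch lengths F→1, R→1; new cluster FR
  updated: d(A,FR)=31/2, d(D,FR)=49/2, d(FR,L)=20
step 2: merge (D,L) at d=11; branch lengths D→11/2, L→11/2; new cluster DL
  updated: d(A,DL)=14, d(DL,FR)=89/4
step 3: merge (A,DL) at d=14; branch lengths A→7, DL→3/2; new cluster ADL
  updated: d(ADL,FR)=20
step 4: merge (ADL,FR) at d=20; branch lengths ADL→3, FR→9; new cluster ADFLR
final tree: ((A:7,(D:11/2,L:11/2):3/2):3,(F:1,R:1):9)
total length: 67/2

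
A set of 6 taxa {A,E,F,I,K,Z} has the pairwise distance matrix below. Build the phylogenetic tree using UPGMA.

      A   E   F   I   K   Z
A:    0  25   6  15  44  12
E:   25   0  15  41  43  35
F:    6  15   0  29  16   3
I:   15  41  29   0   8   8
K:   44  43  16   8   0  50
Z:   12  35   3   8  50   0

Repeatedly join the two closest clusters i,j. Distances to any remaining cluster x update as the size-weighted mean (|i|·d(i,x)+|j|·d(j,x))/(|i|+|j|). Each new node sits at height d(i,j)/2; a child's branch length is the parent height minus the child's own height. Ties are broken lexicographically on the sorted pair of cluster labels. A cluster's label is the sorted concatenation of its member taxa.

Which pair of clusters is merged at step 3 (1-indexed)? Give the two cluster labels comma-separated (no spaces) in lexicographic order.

A,FZ

1. join F+Z (d=3) ⇒ FZ; edges |F|=3/2, |Z|=3/2
  updated: d(A,FZ)=9, d(E,FZ)=25, d(FZ,I)=37/2, d(FZ,K)=33
2. join I+K (d=8) ⇒ IK; edges |I|=4, |K|=4
  updated: d(A,IK)=59/2, d(E,IK)=42, d(FZ,IK)=103/4
3. join A+FZ (d=9) ⇒ AFZ; edges |A|=9/2, |FZ|=3
  updated: d(AFZ,E)=25, d(AFZ,IK)=27
4. join AFZ+E (d=25) ⇒ AEFZ; edges |AFZ|=8, |E|=25/2
  updated: d(AEFZ,IK)=123/4
5. join AEFZ+IK (d=123/4) ⇒ AEFIKZ; edges |AEFZ|=23/8, |IK|=91/8
final tree: (((A:9/2,(F:3/2,Z:3/2):3):8,E:25/2):23/8,(I:4,K:4):91/8)
total length: 213/4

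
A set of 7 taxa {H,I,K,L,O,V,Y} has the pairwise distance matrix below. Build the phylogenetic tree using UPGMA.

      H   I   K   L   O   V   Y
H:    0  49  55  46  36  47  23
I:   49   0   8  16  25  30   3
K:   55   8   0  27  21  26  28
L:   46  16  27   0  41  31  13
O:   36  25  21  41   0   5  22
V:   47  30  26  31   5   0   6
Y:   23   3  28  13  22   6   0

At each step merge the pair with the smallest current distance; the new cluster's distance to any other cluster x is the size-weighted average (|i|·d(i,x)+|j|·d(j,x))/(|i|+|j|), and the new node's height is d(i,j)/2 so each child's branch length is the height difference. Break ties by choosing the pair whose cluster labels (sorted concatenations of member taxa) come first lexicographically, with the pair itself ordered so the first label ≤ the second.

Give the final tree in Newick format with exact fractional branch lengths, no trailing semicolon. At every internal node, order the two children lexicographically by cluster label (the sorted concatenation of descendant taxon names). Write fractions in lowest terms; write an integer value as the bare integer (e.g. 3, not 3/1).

(H:64/3,((((I:3/2,Y:3/2):23/4,L:29/4):13/4,K:21/2):17/8,(O:5/2,V:5/2):81/8):209/24)

1. join I+Y (d=3) ⇒ IY; edges |I|=3/2, |Y|=3/2
  updated: d(H,IY)=36, d(IY,K)=18, d(IY,L)=29/2, d(IY,O)=47/2, d(IY,V)=18
2. join O+V (d=5) ⇒ OV; edges |O|=5/2, |V|=5/2
  updated: d(H,OV)=83/2, d(IY,OV)=83/4, d(K,OV)=47/2, d(L,OV)=36
3. join IY+L (d=29/2) ⇒ ILY; edges |IY|=23/4, |L|=29/4
  updated: d(H,ILY)=118/3, d(ILY,K)=21, d(ILY,OV)=155/6
4. join ILY+K (d=21) ⇒ IKLY; edges |ILY|=13/4, |K|=21/2
  updated: d(H,IKLY)=173/4, d(IKLY,OV)=101/4
5. join IKLY+OV (d=101/4) ⇒ IKLOVY; edges |IKLY|=17/8, |OV|=81/8
  updated: d(H,IKLOVY)=128/3
6. join H+IKLOVY (d=128/3) ⇒ HIKLOVY; edges |H|=64/3, |IKLOVY|=209/24
final tree: (H:64/3,((((I:3/2,Y:3/2):23/4,L:29/4):13/4,K:21/2):17/8,(O:5/2,V:5/2):81/8):209/24)
total length: 1849/24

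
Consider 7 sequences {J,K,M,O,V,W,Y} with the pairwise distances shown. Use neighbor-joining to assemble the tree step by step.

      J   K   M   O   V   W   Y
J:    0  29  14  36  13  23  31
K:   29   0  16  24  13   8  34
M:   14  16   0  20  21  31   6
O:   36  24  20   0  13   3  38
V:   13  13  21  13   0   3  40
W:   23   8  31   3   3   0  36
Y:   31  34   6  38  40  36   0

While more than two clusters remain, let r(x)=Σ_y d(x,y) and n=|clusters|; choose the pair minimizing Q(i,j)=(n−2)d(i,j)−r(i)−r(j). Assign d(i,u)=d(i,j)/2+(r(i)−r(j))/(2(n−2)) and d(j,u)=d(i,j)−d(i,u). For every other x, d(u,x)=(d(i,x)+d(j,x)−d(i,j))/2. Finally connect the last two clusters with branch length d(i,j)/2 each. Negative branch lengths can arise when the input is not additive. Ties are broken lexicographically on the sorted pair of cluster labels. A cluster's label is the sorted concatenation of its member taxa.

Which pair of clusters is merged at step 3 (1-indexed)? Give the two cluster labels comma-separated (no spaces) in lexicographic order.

iteration 1: select M,Y (d=6, Q=-263); attach at lengths (-47/10, 107/10); label the merged cluster MY
  updated: d(J,MY)=39/2, d(K,MY)=22, d(MY,O)=26, d(MY,V)=55/2, d(MY,W)=61/2
iteration 2: select J,MY (d=39/2, Q=-168); attach at lengths (73/8, 83/8); label the merged cluster JMY
  updated: d(JMY,K)=63/4, d(JMY,O)=85/4, d(JMY,V)=21/2, d(JMY,W)=17
iteration 3: select O,W (d=3, Q=-333/4); attach at lengths (157/24, -85/24); label the merged cluster OW
  updated: d(JMY,OW)=141/8, d(K,OW)=29/2, d(OW,V)=13/2
iteration 4: select JMY,K (d=63/4, Q=-445/8); attach at lengths (257/32, 247/32); label the merged cluster JKMY
  updated: d(JKMY,OW)=131/16, d(JKMY,V)=31/8
iteration 5: select JKMY,OW (d=131/16, Q=-297/16); attach at lengths (89/32, 173/32); label the merged cluster JKMOWY
  updated: d(JKMOWY,V)=35/32
iteration 6: select JKMOWY,V (d=35/32); attach at lengths (35/64, 35/64); label the merged cluster JKMOVWY
final tree: ((((J:73/8,(M:-47/10,Y:107/10):83/8):257/32,K:247/32):89/32,(O:157/24,W:-85/24):173/32):35/64,V:35/64)
total length: 1713/32

O,W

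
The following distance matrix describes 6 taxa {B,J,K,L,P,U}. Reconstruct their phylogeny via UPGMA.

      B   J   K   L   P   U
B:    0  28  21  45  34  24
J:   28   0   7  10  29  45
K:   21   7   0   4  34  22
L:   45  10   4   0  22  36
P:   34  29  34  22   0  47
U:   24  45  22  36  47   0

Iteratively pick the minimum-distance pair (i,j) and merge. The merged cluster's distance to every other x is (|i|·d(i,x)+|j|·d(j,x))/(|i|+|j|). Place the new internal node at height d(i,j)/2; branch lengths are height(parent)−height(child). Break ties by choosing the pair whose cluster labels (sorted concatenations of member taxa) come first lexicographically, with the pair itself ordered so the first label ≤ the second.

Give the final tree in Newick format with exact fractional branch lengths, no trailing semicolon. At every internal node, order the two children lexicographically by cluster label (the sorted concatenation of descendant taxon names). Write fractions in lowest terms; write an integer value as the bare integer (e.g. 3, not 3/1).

1. join K+L (d=4) ⇒ KL; edges |K|=2, |L|=2
  updated: d(B,KL)=33, d(J,KL)=17/2, d(KL,P)=28, d(KL,U)=29
2. join J+KL (d=17/2) ⇒ JKL; edges |J|=17/4, |KL|=9/4
  updated: d(B,JKL)=94/3, d(JKL,P)=85/3, d(JKL,U)=103/3
3. join B+U (d=24) ⇒ BU; edges |B|=12, |U|=12
  updated: d(BU,JKL)=197/6, d(BU,P)=81/2
4. join JKL+P (d=85/3) ⇒ JKLP; edges |JKL|=119/12, |P|=85/6
  updated: d(BU,JKLP)=139/4
5. join BU+JKLP (d=139/4) ⇒ BJKLPU; edges |BU|=43/8, |JKLP|=77/24
final tree: ((B:12,U:12):43/8,((J:17/4,(K:2,L:2):9/4):119/12,P:85/6):77/24)
total length: 403/6

((B:12,U:12):43/8,((J:17/4,(K:2,L:2):9/4):119/12,P:85/6):77/24)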